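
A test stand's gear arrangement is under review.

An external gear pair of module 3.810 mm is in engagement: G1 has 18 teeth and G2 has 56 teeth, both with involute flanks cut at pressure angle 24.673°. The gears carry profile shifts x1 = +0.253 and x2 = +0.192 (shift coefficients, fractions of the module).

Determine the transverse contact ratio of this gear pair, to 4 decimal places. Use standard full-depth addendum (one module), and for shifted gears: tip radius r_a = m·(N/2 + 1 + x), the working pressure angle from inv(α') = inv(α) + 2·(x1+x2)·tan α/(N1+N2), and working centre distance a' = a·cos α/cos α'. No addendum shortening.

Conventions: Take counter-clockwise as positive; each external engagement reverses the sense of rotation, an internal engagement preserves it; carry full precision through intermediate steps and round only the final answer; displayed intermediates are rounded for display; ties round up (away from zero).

1.4144

class = single-mesh tooth geometry [involute pair 18T × 56T, m = 3.810]
base radii: r_b1 = 31.159494, r_b2 = 96.940649
tip radii: r_a1 = 39.063930, r_a2 = 111.221520
inv(α') = inv(24.673°) + 2·(+0.253+0.192)·tan α/(18+56) = 0.03427767  ⇒  α' = 26.07937°
a' = a·cos α / cos α' = 140.9700·cos 24.673°/cos 26.07937° = 142.620962
action lengths: √(r_a1²−r_b1²) = 23.560063, √(r_a2²−r_b2²) = 54.522813
base pitch p_b = π·m·cos α = 10.876715
CR = (23.560063 + 54.522813 − 142.620962·sin 26.07937°)/10.876715 = 1.414439
contact ratio ≈ 1.4144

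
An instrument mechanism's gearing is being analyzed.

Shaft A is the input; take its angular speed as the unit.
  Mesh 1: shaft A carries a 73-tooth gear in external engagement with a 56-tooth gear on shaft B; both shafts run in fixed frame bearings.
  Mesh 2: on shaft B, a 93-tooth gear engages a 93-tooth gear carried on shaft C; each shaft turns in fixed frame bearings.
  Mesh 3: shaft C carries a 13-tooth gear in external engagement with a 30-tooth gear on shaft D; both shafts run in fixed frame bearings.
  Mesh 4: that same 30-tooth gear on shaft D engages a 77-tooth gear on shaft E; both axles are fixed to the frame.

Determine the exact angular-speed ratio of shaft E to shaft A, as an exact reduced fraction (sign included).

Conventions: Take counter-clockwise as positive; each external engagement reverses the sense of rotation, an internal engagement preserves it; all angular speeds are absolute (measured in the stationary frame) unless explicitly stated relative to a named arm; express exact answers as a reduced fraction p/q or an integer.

949/4312

class = fixed-axis compound train [4 meshes; 4 ratios multiply, 4 sense flips]
mesh 1 [73T→56T]: running ratio 73/56, sense −
mesh 2 [93T→93T]: running ratio 73/56, sense +
mesh 3 [13T→30T]: running ratio 949/1680, sense −
mesh 4 [30T→77T]: running ratio 949/4312, sense +
ω_out/ω_in = 949/4312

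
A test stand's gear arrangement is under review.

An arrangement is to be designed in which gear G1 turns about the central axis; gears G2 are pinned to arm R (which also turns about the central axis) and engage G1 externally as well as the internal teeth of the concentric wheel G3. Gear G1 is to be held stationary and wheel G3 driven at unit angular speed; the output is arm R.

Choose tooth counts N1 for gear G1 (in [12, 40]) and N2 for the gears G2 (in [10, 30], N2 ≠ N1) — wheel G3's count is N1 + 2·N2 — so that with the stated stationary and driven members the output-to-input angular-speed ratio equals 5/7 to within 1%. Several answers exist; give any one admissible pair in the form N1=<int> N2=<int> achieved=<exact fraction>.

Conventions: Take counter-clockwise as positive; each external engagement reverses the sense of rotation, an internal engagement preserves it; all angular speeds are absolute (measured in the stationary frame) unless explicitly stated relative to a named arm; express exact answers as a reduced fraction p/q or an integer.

class = planetary set [ratio 5/7 wanted; Willis about the carrier]
Willis with ω_sun = 0: ω_arm/ω_ring = N3/(N1+N3); set equal to 5/7  ⇒  N3/N1 = (5/7)/(1 − 5/7) = 5/2
N3 = N1 + 2·N2  ⇒  N2/N1 = (N3/N1 − 1)/2 = (5/2 − 1)/2 = 3/4
smallest multiple with N1 ≥ 12 and N2 ≥ 10: k = 4  ⇒  N1 = 4·4 = 16, N2 = 4·3 = 12 (N1 ≤ 40, N2 ≤ 30, N2 ≠ N1 ✓), N3 = 16 + 2·12 = 40
check: N3/(N1+N3) with N1 = 16, N3 = 40 gives 5/7; |achieved − target| = 0 ≤ 1/140 ✓

N1=16 N2=12 achieved=5/7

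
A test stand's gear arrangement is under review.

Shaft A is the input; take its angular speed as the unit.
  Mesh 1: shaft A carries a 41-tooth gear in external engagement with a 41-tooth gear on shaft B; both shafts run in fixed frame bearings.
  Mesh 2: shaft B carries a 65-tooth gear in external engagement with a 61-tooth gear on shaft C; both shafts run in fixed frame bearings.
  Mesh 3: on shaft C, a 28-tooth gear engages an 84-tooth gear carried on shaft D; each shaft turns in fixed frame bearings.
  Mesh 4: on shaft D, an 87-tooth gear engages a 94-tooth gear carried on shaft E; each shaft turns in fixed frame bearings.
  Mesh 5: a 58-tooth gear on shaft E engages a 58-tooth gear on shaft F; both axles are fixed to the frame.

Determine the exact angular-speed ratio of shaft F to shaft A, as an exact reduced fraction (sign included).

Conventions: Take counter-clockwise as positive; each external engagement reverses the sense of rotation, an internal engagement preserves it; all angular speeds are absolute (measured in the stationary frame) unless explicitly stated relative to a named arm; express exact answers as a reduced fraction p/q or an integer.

-1885/5734

class = fixed-axis compound train [5 meshes; 5 ratios multiply, 5 sense flips]
mesh 1 [41T→41T]: running ratio 1, sense −
mesh 2 [65T→61T]: running ratio 65/61, sense +
mesh 3 [28T→84T]: running ratio 65/183, sense −
mesh 4 [87T→94T]: running ratio 1885/5734, sense +
mesh 5 [58T→58T]: running ratio 1885/5734, sense −
ω_out/ω_in = -1885/5734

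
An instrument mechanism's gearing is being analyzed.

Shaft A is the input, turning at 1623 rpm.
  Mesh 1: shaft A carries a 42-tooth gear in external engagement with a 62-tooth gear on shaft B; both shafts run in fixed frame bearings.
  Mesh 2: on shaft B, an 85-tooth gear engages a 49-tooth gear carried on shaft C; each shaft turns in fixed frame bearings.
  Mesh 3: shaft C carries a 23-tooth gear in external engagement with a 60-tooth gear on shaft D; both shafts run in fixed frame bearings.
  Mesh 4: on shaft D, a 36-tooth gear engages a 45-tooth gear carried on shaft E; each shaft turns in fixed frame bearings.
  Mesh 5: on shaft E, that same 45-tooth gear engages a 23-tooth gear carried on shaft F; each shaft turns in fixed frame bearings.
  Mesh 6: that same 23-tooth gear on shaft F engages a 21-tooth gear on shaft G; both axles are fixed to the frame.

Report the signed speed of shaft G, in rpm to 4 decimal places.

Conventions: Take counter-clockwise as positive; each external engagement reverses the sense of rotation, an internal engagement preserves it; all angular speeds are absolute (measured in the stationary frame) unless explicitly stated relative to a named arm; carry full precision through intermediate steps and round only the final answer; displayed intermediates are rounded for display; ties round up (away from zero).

6-mesh fixed-axis compound train (all bearings frame-fixed)
mesh 1 [42T→62T]: ω = 1623.0000×42/62 = 1099.4516 rpm, sense flips to −
mesh 2 [85T→49T]: ω = 1099.4516×85/49 = 1907.2120 rpm, sense flips to +
mesh 3 [23T→60T]: ω = 1907.2120×23/60 = 731.0979 rpm, sense flips to −
mesh 4 [36T→45T]: ω = 731.0979×36/45 = 584.8783 rpm, sense flips to +
mesh 5 [45T→23T]: ω = 584.8783×45/23 = 1144.3272 rpm, sense flips to −
mesh 6 [23T→21T]: ω = 1144.3272×23/21 = 1253.3107 rpm, sense flips to +
signed output speed = +1253.3107 rpm

+1253.3107 rpm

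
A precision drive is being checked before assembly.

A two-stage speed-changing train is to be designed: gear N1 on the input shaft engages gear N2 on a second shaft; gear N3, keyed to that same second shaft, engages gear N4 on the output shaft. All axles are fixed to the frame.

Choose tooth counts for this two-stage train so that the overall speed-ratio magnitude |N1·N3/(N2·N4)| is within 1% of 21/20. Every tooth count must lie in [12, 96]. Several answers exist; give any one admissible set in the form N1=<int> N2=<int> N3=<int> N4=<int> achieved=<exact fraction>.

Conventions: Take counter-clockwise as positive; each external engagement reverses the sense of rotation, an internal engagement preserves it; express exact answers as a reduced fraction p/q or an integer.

class = fixed-axis compound train [2-stage, 21/20 wanted]
target = 21/20 in lowest terms: an exact hit needs N1·N3 = k·21 and N2·N4 = k·20 for one integer k, every count in [12, 96]; additionally prefer no 1:1 stage (N1 ≠ N2, N3 ≠ N4)
k = 1…11: no 1:1-free in-range split of k·21 and k·20 into factor pairs; take k = 12
k = 12: N1·N3 = 252 = 12·21, N2·N4 = 240 = 20·12
achieved = 12·21/(20·12) = 21/20; |achieved − target| = 0 ≤ 21/2000 ✓

N1=12 N2=20 N3=21 N4=12 achieved=21/20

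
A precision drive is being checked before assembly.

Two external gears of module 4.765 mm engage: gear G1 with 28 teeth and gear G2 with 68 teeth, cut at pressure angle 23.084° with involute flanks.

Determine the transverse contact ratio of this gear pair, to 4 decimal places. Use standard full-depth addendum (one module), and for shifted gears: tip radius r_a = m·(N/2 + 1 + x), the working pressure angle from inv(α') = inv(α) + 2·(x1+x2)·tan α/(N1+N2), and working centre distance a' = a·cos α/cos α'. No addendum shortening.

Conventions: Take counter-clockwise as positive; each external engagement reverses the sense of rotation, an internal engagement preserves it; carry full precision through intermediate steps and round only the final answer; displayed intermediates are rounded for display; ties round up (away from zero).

recognized (one external pair, fixed centres): single-mesh tooth geometry, m = 4.765, N1 = 28, N2 = 68
base radii: r_b1 = 61.368599, r_b2 = 149.038025
tip radii: r_a1 = 71.475000, r_a2 = 166.775000
no profile shift: α' = α, a' = a
action lengths: √(r_a1²−r_b1²) = 36.641107, √(r_a2²−r_b2²) = 74.843622
base pitch p_b = π·m·cos α = 13.771081
CR = (36.641107 + 74.843622 − 228.720000·sin 23.08400°)/13.771081 = 1.583618
contact ratio ≈ 1.5836

1.5836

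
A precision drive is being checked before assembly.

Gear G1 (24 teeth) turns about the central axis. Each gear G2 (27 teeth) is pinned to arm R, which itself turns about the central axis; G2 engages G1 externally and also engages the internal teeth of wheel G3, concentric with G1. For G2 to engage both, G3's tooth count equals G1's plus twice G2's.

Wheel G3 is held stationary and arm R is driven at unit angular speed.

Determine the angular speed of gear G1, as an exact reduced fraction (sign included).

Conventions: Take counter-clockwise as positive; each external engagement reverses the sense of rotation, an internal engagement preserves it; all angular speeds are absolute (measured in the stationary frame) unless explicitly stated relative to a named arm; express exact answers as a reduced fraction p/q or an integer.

planetary set (24T centre, 27T on arm, 78T internal) — Willis relation
ring teeth: 24 + 2·27 = 78
24(ω_sun−ω_arm) = −78(ω_ring−ω_arm),  ω_ring = 0, ω_arm = 1
ω_sun = 1 − (78/24)(0−1) = 17/4
exact speed ratio = 17/4

17/4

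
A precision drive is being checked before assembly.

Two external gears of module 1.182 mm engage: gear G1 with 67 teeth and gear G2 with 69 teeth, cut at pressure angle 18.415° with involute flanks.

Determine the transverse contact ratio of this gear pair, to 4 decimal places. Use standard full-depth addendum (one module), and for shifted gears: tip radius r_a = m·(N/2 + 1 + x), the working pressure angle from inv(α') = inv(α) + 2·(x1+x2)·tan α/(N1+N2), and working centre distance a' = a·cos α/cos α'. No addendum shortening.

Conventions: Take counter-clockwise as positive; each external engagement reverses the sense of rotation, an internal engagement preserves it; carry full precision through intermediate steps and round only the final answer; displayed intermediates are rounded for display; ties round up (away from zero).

1.9038

topology: single-mesh involute geometry — m = 1.182, 67T/69T pair
base radii: r_b1 = 37.569370, r_b2 = 38.690844
tip radii: r_a1 = 40.779000, r_a2 = 41.961000
no profile shift: α' = α, a' = a
action lengths: √(r_a1²−r_b1²) = 15.857783, √(r_a2²−r_b2²) = 16.240201
base pitch p_b = π·m·cos α = 3.523214
CR = (15.857783 + 16.240201 − 80.376000·sin 18.41500°)/3.523214 = 1.903777
contact ratio ≈ 1.9038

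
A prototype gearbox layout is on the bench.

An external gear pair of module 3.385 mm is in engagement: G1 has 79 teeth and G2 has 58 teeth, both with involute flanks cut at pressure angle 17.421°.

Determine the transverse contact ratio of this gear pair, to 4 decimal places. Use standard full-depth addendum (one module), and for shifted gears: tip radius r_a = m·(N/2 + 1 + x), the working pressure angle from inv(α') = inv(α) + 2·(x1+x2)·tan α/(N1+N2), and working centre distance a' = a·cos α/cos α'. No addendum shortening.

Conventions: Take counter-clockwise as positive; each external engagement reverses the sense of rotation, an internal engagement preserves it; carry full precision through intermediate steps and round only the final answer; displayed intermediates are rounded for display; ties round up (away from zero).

class = single-mesh tooth geometry [involute pair 79T × 58T, m = 3.385]
base radii: r_b1 = 127.574425, r_b2 = 93.662236
tip radii: r_a1 = 137.092500, r_a2 = 101.550000
no profile shift: α' = α, a' = a
action lengths: √(r_a1²−r_b1²) = 50.190832, √(r_a2²−r_b2²) = 39.240132
base pitch p_b = π·m·cos α = 10.146503
CR = (50.190832 + 39.240132 − 231.872500·sin 17.42100°)/10.146503 = 1.972161
contact ratio ≈ 1.9722

1.9722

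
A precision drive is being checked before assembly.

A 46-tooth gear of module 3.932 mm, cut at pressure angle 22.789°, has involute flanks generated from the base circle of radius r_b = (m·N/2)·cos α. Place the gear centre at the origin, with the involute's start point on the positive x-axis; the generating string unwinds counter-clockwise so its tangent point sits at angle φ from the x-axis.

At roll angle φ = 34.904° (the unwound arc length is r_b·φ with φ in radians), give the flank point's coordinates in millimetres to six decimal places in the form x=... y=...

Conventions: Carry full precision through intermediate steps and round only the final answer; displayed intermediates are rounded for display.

x=97.441281 y=6.053070

recognized (one wheel, involute flank): single-mesh tooth geometry, m = 3.932, N = 46
pitch radius r_p = m·N/2 = 3.932·46/2 = 90.436000
base radius r_b = r_p·cos α = 90.436000·cos 22.789° = 83.376343
roll angle φ = 34.904° = 0.60918972 rad
x = r_b·(cos φ + φ·sin φ) = 97.441281
y = r_b·(sin φ − φ·cos φ) = 6.053070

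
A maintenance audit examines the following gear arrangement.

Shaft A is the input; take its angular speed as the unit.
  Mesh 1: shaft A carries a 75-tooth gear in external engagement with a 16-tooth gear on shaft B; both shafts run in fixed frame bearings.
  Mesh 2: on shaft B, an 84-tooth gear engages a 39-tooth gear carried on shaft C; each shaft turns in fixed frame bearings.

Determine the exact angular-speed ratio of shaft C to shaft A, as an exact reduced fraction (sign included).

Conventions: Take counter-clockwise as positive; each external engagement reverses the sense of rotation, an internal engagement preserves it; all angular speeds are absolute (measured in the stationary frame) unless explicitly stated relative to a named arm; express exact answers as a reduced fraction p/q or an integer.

525/52

class = fixed-axis compound train [2 meshes; 2 ratios multiply, 2 sense flips]
mesh 1 [75T→16T]: running ratio 75/16, sense −
mesh 2 [84T→39T]: running ratio 525/52, sense +
ω_out/ω_in = 525/52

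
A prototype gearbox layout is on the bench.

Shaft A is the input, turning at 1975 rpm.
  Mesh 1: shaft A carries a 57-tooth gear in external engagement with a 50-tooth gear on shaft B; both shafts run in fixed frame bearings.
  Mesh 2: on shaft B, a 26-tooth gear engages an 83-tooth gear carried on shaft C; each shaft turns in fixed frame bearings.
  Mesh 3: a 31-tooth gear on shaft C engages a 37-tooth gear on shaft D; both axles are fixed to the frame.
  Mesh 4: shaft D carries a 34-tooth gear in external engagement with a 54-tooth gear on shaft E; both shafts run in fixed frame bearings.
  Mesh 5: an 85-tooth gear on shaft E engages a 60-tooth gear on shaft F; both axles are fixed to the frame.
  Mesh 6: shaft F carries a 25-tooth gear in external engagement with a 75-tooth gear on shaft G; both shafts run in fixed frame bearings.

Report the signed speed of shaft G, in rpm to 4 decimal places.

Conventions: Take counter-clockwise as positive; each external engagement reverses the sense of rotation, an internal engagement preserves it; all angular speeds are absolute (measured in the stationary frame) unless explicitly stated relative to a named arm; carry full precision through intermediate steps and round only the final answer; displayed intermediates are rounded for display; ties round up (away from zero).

+175.6947 rpm

6-mesh fixed-axis compound train (all bearings frame-fixed)
mesh 1 [57T→50T]: ω = 1975.0000×57/50 = 2251.5000 rpm, sense flips to −
mesh 2 [26T→83T]: ω = 2251.5000×26/83 = 705.2892 rpm, sense flips to +
mesh 3 [31T→37T]: ω = 705.2892×31/37 = 590.9179 rpm, sense flips to −
mesh 4 [34T→54T]: ω = 590.9179×34/54 = 372.0594 rpm, sense flips to +
mesh 5 [85T→60T]: ω = 372.0594×85/60 = 527.0842 rpm, sense flips to −
mesh 6 [25T→75T]: ω = 527.0842×25/75 = 175.6947 rpm, sense flips to +
signed output speed = +175.6947 rpm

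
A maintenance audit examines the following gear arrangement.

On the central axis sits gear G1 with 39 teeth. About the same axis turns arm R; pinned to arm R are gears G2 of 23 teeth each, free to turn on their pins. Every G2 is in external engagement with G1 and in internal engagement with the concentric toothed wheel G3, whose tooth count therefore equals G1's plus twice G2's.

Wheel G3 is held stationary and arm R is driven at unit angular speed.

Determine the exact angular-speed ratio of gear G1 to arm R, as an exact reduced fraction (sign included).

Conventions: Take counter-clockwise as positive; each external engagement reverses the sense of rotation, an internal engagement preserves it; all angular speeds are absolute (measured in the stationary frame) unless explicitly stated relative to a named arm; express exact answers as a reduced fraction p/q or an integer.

class = planetary set [G3 = 39+2·23 = 85; Willis about the carrier]
ring teeth: 39 + 2·23 = 85
39(ω_sun−ω_arm) = −85(ω_ring−ω_arm),  ω_ring = 0, ω_arm = 1
ω_sun = 1 − (85/39)(0−1) = 124/39
ω_out/ω_in = 124/39

124/39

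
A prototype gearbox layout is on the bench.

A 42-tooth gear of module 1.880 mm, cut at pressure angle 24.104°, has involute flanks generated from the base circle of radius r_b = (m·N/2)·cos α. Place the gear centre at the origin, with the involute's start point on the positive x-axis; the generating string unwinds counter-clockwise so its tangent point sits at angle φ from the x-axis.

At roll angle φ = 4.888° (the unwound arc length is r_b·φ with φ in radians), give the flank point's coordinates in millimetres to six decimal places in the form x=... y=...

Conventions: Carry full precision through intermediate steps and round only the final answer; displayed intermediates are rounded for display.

class = single-mesh tooth geometry [base-circle involute, m = 1.880, 42T]
pitch radius r_p = m·N/2 = 1.880·42/2 = 39.480000
base radius r_b = r_p·cos α = 39.480000·cos 24.104° = 36.037568
roll angle φ = 4.888° = 0.08531169 rad
x = r_b·(cos φ + φ·sin φ) = 36.168472
y = r_b·(sin φ − φ·cos φ) = 0.007453

x=36.168472 y=0.007453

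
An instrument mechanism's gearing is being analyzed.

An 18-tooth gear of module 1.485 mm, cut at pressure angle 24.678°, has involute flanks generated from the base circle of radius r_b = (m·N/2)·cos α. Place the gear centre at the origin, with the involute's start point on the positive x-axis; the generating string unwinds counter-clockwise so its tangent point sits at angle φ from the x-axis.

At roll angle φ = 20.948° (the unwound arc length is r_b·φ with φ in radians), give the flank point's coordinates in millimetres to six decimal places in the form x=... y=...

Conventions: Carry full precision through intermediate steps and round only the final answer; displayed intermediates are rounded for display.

topology: single-mesh involute geometry — m = 1.485, N = 18
pitch radius r_p = m·N/2 = 1.485·18/2 = 13.365000
base radius r_b = r_p·cos α = 13.365000·cos 24.678° = 12.144355
roll angle φ = 20.948° = 0.36561157 rad
x = r_b·(cos φ + φ·sin φ) = 12.929110
y = r_b·(sin φ − φ·cos φ) = 0.195208

x=12.929110 y=0.195208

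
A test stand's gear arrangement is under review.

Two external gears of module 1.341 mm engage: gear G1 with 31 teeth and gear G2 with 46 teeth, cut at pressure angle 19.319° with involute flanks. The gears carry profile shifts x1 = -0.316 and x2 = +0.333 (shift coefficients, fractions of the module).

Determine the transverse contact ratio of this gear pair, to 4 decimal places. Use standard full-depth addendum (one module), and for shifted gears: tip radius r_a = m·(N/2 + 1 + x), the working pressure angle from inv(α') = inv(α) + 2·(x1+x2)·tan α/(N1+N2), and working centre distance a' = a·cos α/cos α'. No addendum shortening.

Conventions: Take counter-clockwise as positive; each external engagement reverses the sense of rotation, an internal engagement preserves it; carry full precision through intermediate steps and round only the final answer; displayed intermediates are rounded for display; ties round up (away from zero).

1.7329

recognized (one external pair, fixed centres): single-mesh tooth geometry, m = 1.341, N1 = 31, N2 = 46
base radii: r_b1 = 19.615095, r_b2 = 29.106271
tip radii: r_a1 = 21.702744, r_a2 = 32.630553
inv(α') = inv(19.319°) + 2·(-0.316+0.333)·tan α/(31+46) = 0.01354198  ⇒  α' = 19.39088°
a' = a·cos α / cos α' = 51.6285·cos 19.319°/cos 19.39088° = 51.651256
action lengths: √(r_a1²−r_b1²) = 9.287472, √(r_a2²−r_b2²) = 14.750525
base pitch p_b = π·m·cos α = 3.975654
CR = (9.287472 + 14.750525 − 51.651256·sin 19.39088°)/3.975654 = 1.732850
contact ratio ≈ 1.7329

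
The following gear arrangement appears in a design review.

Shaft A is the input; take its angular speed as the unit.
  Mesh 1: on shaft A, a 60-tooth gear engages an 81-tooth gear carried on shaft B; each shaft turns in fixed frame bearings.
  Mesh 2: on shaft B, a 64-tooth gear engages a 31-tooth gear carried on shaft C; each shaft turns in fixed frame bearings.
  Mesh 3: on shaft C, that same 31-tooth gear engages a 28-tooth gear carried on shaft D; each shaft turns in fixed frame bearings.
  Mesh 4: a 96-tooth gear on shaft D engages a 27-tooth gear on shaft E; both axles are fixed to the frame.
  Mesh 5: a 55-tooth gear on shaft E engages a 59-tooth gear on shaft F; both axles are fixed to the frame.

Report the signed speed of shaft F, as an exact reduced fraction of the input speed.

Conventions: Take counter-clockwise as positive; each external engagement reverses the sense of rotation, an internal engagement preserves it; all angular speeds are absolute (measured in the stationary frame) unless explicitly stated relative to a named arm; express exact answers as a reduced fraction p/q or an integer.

5-mesh fixed-axis compound train (all bearings frame-fixed)
mesh 1 [60T→81T]: |ω|/ω_in = 1×60/81 = 20/27, sense flips to −
mesh 2 [64T→31T]: |ω|/ω_in = (20/27)×64/31 = 1280/837, sense flips to +
mesh 3 [31T→28T]: |ω|/ω_in = (1280/837)×31/28 = 320/189, sense flips to −
mesh 4 [96T→27T]: |ω|/ω_in = (320/189)×96/27 = 10240/1701, sense flips to +
mesh 5 [55T→59T]: |ω|/ω_in = (10240/1701)×55/59 = 563200/100359, sense flips to −
signed output speed (× input speed) = -563200/100359

-563200/100359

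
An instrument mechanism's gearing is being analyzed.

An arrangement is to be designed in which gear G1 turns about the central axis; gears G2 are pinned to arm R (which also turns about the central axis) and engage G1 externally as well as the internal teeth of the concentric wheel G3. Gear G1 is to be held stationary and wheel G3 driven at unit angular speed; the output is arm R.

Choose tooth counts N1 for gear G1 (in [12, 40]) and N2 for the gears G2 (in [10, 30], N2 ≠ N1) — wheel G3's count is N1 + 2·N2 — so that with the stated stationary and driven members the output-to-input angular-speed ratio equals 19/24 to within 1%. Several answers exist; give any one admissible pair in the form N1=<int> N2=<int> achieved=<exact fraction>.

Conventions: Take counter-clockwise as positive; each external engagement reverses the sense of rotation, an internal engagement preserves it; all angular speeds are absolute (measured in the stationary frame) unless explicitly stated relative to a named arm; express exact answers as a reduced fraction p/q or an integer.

class = planetary set [ratio 19/24 wanted; Willis about the carrier]
Willis with ω_sun = 0: ω_arm/ω_ring = N3/(N1+N3); set equal to 19/24  ⇒  N3/N1 = (19/24)/(1 − 19/24) = 19/5
N3 = N1 + 2·N2  ⇒  N2/N1 = (N3/N1 − 1)/2 = (19/5 − 1)/2 = 7/5
smallest multiple with N1 ≥ 12 and N2 ≥ 10: k = 3  ⇒  N1 = 3·5 = 15, N2 = 3·7 = 21 (N1 ≤ 40, N2 ≤ 30, N2 ≠ N1 ✓), N3 = 15 + 2·21 = 57
check: N3/(N1+N3) with N1 = 15, N3 = 57 gives 19/24; |achieved − target| = 0 ≤ 19/2400 ✓

N1=15 N2=21 achieved=19/24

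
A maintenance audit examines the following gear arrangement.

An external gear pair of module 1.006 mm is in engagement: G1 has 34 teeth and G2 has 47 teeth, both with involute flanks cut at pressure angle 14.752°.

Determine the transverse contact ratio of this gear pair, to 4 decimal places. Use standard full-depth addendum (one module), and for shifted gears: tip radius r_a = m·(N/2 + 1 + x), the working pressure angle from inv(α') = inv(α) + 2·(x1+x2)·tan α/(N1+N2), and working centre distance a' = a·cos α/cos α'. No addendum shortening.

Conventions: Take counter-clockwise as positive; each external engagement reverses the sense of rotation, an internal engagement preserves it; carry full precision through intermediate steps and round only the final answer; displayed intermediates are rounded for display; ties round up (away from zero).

2.0318

class = single-mesh tooth geometry [involute pair 34T × 47T, m = 1.006]
base radii: r_b1 = 16.538268, r_b2 = 22.861723
tip radii: r_a1 = 18.108000, r_a2 = 24.647000
no profile shift: α' = α, a' = a
action lengths: √(r_a1²−r_b1²) = 7.374644, √(r_a2²−r_b2²) = 9.209573
base pitch p_b = π·m·cos α = 3.056265
CR = (7.374644 + 9.209573 − 40.743000·sin 14.75200°)/3.056265 = 2.031759
contact ratio ≈ 2.0318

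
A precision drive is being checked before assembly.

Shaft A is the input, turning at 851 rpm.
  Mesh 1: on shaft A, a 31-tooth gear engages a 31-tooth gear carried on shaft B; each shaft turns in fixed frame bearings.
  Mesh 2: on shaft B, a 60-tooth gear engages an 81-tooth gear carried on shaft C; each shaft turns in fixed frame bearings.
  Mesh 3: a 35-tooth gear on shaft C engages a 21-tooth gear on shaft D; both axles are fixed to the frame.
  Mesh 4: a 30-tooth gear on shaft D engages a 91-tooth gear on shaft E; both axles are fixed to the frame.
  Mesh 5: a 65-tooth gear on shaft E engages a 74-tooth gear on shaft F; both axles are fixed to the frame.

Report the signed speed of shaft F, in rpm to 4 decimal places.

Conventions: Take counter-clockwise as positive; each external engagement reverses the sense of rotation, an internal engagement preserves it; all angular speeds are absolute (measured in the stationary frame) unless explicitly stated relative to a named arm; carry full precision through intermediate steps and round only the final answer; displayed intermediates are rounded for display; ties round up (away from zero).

-304.2328 rpm

class = fixed-axis compound train [5 meshes; 5 ratios multiply, 5 sense flips]
mesh 1 [31T→31T]: ω = 851.0000×31/31 = 851.0000 rpm, sense flips to −
mesh 2 [60T→81T]: ω = 851.0000×60/81 = 630.3704 rpm, sense flips to +
mesh 3 [35T→21T]: ω = 630.3704×35/21 = 1050.6173 rpm, sense flips to −
mesh 4 [30T→91T]: ω = 1050.6173×30/91 = 346.3573 rpm, sense flips to +
mesh 5 [65T→74T]: ω = 346.3573×65/74 = 304.2328 rpm, sense flips to −
signed output speed = -304.2328 rpm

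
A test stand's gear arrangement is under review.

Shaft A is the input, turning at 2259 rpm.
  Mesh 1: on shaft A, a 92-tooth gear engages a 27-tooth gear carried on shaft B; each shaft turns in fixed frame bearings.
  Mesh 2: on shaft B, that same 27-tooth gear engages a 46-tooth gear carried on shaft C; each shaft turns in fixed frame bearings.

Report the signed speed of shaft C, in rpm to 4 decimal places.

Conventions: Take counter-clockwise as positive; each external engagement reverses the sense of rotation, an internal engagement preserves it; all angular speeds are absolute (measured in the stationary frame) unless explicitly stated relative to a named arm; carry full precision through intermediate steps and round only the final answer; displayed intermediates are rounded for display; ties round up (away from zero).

+4518.0000 rpm

recognized (3 fixed axles, 2 meshes): fixed-axis compound train
mesh 1 [92T→27T]: ω = 2259.0000×92/27 = 7697.3333 rpm, sense flips to −
mesh 2 [27T→46T]: ω = 7697.3333×27/46 = 4518.0000 rpm, sense flips to +
signed output speed = +4518.0000 rpm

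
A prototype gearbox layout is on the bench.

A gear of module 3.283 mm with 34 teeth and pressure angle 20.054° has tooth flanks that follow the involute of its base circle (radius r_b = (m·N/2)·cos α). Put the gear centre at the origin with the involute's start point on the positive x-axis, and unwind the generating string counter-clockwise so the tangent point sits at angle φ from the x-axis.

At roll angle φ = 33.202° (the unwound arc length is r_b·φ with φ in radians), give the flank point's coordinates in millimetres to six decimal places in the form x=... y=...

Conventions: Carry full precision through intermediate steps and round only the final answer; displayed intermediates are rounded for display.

class = single-mesh tooth geometry [base-circle involute, m = 3.283, 34T]
pitch radius r_p = m·N/2 = 3.283·34/2 = 55.811000
base radius r_b = r_p·cos α = 55.811000·cos 20.054° = 52.427171
roll angle φ = 33.202° = 0.57948422 rad
x = r_b·(cos φ + φ·sin φ) = 60.504435
y = r_b·(sin φ − φ·cos φ) = 3.287802

x=60.504435 y=3.287802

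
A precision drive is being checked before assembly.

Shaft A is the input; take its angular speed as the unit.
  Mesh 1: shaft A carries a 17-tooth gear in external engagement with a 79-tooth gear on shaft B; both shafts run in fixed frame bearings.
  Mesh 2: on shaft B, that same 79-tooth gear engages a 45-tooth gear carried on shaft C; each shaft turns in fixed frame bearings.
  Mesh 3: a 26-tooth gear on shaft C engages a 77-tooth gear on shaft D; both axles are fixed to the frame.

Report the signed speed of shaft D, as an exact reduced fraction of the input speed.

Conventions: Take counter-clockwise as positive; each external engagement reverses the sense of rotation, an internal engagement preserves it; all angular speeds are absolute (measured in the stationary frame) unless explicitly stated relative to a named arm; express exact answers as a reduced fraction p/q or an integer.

-442/3465

3-mesh fixed-axis compound train (all bearings frame-fixed)
mesh 1 [17T→79T]: |ω|/ω_in = 1×17/79 = 17/79, sense flips to −
mesh 2 [79T→45T]: |ω|/ω_in = (17/79)×79/45 = 17/45, sense flips to +
mesh 3 [26T→77T]: |ω|/ω_in = (17/45)×26/77 = 442/3465, sense flips to −
signed output speed (× input speed) = -442/3465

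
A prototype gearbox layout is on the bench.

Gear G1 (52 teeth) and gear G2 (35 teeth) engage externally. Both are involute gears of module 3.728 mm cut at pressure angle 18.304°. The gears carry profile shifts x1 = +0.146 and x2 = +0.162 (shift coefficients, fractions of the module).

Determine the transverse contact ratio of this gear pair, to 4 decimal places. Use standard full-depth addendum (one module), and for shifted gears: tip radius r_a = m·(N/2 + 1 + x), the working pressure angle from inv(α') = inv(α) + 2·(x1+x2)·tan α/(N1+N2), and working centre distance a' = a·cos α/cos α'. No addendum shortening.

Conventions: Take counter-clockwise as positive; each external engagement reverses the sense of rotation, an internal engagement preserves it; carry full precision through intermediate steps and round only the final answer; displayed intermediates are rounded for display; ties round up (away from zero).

1.7463

single-mesh involute tooth geometry (52T engaging 35T at module 3.728)
base radii: r_b1 = 92.023788, r_b2 = 61.939088
tip radii: r_a1 = 101.200288, r_a2 = 69.571936
inv(α') = inv(18.304°) + 2·(+0.146+0.162)·tan α/(52+35) = 0.01367295  ⇒  α' = 19.45125°
a' = a·cos α / cos α' = 162.1680·cos 18.304°/cos 19.45125° = 163.282174
action lengths: √(r_a1²−r_b1²) = 42.108441, √(r_a2²−r_b2²) = 31.682861
base pitch p_b = π·m·cos α = 11.119279
CR = (42.108441 + 31.682861 − 163.282174·sin 19.45125°)/11.119279 = 1.746299
contact ratio ≈ 1.7463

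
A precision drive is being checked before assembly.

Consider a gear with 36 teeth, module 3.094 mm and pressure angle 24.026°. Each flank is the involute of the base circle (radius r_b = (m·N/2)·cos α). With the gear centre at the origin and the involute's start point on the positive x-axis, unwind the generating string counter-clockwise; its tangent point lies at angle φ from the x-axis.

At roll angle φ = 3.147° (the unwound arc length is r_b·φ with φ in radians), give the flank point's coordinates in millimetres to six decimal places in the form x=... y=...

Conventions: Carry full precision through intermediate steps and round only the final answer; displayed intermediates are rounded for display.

x=50.943559 y=0.002809

class = single-mesh tooth geometry [base-circle involute, m = 3.094, 36T]
pitch radius r_p = m·N/2 = 3.094·36/2 = 55.692000
base radius r_b = r_p·cos α = 55.692000·cos 24.026° = 50.866889
roll angle φ = 3.147° = 0.05492551 rad
x = r_b·(cos φ + φ·sin φ) = 50.943559
y = r_b·(sin φ − φ·cos φ) = 0.002809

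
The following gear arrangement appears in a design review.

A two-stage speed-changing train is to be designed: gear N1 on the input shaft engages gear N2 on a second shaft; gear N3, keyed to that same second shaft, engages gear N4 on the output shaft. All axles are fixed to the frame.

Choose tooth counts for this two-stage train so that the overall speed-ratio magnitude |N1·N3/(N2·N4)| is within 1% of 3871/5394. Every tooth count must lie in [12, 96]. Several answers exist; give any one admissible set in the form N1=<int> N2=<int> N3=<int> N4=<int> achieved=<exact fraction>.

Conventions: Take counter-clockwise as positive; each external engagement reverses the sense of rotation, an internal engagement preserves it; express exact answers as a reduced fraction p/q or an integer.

N1=49 N2=58 N3=79 N4=93 achieved=3871/5394

topology: fixed-axis compound train — 2 stages, target 3871/5394
target = 3871/5394 in lowest terms: an exact hit needs N1·N3 = k·3871 and N2·N4 = k·5394 for one integer k, every count in [12, 96]; additionally prefer no 1:1 stage (N1 ≠ N2, N3 ≠ N4)
k = 1: N1·N3 = 3871 = 49·79, N2·N4 = 5394 = 58·93
achieved = 49·79/(58·93) = 3871/5394; |achieved − target| = 0 ≤ 3871/539400 ✓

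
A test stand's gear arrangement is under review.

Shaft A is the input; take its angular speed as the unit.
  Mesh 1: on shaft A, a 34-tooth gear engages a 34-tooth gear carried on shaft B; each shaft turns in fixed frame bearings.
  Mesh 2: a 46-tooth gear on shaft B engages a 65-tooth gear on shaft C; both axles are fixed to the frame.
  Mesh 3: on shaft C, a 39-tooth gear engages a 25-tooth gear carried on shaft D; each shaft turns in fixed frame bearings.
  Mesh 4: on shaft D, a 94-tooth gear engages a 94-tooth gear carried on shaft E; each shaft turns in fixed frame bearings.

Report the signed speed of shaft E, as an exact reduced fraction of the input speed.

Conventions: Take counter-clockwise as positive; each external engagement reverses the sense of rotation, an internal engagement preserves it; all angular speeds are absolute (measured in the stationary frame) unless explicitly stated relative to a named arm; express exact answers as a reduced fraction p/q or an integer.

138/125

4-mesh fixed-axis compound train (all bearings frame-fixed)
mesh 1 [34T→34T]: |ω|/ω_in = 1×34/34 = 1, sense flips to −
mesh 2 [46T→65T]: |ω|/ω_in = 1×46/65 = 46/65, sense flips to +
mesh 3 [39T→25T]: |ω|/ω_in = (46/65)×39/25 = 138/125, sense flips to −
mesh 4 [94T→94T]: |ω|/ω_in = (138/125)×94/94 = 138/125, sense flips to +
signed output speed (× input speed) = 138/125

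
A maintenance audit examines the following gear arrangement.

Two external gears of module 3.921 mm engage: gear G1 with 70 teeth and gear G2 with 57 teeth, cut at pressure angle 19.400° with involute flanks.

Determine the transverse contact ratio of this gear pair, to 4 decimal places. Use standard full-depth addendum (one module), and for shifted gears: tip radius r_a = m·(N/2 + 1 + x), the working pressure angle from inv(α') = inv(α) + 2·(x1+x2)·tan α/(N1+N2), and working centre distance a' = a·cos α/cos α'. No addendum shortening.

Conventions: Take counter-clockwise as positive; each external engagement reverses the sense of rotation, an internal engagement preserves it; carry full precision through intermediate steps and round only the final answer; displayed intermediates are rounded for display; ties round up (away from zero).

1.8276

single-mesh involute tooth geometry (70T engaging 57T at module 3.921)
base radii: r_b1 = 129.443161, r_b2 = 105.403717
tip radii: r_a1 = 141.156000, r_a2 = 115.669500
no profile shift: α' = α, a' = a
action lengths: √(r_a1²−r_b1²) = 56.298173, √(r_a2²−r_b2²) = 47.639161
base pitch p_b = π·m·cos α = 11.618791
CR = (56.298173 + 47.639161 − 248.983500·sin 19.40000°)/11.618791 = 1.827616
contact ratio ≈ 1.8276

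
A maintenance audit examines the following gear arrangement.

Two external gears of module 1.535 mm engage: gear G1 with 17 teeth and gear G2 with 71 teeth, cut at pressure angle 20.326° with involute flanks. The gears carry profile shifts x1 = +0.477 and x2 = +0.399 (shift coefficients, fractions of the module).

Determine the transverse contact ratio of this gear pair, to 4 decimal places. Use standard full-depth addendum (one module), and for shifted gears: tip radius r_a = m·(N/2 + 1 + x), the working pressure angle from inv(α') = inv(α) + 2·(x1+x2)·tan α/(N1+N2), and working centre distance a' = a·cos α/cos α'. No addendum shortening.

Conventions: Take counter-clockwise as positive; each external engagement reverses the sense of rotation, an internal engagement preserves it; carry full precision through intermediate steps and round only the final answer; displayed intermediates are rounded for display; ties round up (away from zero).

1.4951

class = single-mesh tooth geometry [involute pair 17T × 71T, m = 1.535]
base radii: r_b1 = 12.235050, r_b2 = 51.099329
tip radii: r_a1 = 15.314695, r_a2 = 56.639965
inv(α') = inv(20.326°) + 2·(+0.477+0.399)·tan α/(17+71) = 0.02304644  ⇒  α' = 22.99916°
a' = a·cos α / cos α' = 67.5400·cos 20.326°/cos 22.99916° = 68.803531
action lengths: √(r_a1²−r_b1²) = 9.211049, √(r_a2²−r_b2²) = 24.432443
base pitch p_b = π·m·cos α = 4.522064
CR = (9.211049 + 24.432443 − 68.803531·sin 22.99916°)/4.522064 = 1.495056
contact ratio ≈ 1.4951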